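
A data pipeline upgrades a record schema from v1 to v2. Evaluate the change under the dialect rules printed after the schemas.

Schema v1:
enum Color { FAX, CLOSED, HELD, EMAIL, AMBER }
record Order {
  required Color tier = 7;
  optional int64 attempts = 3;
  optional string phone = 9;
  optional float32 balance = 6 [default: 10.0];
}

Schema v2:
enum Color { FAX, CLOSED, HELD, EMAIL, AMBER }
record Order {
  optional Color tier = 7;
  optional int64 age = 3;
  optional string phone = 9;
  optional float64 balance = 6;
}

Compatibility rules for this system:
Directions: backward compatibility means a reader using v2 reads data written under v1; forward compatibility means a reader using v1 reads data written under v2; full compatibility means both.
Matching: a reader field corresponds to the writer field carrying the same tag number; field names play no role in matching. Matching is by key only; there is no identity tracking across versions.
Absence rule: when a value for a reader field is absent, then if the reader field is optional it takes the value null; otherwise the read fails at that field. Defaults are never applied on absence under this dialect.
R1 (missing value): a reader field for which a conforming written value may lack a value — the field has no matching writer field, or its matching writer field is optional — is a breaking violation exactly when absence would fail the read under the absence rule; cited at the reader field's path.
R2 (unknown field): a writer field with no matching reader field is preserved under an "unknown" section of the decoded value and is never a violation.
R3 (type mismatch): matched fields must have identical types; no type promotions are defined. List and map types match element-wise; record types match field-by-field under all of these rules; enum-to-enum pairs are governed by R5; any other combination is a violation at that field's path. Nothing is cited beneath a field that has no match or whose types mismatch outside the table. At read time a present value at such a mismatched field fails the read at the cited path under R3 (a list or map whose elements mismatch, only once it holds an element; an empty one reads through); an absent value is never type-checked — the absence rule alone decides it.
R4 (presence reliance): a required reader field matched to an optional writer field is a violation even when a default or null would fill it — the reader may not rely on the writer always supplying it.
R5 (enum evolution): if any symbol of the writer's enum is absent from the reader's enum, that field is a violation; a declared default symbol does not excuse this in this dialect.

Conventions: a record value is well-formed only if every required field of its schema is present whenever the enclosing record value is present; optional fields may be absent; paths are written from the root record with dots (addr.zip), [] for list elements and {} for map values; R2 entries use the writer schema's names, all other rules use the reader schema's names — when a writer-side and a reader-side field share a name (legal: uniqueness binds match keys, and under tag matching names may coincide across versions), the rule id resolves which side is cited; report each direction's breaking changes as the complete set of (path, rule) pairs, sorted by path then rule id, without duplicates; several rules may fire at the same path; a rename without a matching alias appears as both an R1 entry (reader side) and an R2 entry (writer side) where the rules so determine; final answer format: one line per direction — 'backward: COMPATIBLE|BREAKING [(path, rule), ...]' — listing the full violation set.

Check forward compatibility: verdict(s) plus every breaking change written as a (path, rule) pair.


forward: BREAKING [(balance, R3), (tier, R1), (tier, R4)]

each type pair in Order: writer, then reader
forward for Order (reader v1, writer v2):
  tier: Color -> Color, writer optional; from tier
  attempts: int64 -> int64, writer optional; from age
  phone: string -> string, writer optional; from phone
  balance: float64 -> float32, writer optional; from balance
  breaking: (balance, R3)
  breaking: (tier, R1)
  breaking: (tier, R4)
  => 3 violation(s): forward is BREAKING for Order
remaining Order differences; none change what is asked:
  renamed field attempts to age in record Order -> inert for the asked Order verdict: nothing fires


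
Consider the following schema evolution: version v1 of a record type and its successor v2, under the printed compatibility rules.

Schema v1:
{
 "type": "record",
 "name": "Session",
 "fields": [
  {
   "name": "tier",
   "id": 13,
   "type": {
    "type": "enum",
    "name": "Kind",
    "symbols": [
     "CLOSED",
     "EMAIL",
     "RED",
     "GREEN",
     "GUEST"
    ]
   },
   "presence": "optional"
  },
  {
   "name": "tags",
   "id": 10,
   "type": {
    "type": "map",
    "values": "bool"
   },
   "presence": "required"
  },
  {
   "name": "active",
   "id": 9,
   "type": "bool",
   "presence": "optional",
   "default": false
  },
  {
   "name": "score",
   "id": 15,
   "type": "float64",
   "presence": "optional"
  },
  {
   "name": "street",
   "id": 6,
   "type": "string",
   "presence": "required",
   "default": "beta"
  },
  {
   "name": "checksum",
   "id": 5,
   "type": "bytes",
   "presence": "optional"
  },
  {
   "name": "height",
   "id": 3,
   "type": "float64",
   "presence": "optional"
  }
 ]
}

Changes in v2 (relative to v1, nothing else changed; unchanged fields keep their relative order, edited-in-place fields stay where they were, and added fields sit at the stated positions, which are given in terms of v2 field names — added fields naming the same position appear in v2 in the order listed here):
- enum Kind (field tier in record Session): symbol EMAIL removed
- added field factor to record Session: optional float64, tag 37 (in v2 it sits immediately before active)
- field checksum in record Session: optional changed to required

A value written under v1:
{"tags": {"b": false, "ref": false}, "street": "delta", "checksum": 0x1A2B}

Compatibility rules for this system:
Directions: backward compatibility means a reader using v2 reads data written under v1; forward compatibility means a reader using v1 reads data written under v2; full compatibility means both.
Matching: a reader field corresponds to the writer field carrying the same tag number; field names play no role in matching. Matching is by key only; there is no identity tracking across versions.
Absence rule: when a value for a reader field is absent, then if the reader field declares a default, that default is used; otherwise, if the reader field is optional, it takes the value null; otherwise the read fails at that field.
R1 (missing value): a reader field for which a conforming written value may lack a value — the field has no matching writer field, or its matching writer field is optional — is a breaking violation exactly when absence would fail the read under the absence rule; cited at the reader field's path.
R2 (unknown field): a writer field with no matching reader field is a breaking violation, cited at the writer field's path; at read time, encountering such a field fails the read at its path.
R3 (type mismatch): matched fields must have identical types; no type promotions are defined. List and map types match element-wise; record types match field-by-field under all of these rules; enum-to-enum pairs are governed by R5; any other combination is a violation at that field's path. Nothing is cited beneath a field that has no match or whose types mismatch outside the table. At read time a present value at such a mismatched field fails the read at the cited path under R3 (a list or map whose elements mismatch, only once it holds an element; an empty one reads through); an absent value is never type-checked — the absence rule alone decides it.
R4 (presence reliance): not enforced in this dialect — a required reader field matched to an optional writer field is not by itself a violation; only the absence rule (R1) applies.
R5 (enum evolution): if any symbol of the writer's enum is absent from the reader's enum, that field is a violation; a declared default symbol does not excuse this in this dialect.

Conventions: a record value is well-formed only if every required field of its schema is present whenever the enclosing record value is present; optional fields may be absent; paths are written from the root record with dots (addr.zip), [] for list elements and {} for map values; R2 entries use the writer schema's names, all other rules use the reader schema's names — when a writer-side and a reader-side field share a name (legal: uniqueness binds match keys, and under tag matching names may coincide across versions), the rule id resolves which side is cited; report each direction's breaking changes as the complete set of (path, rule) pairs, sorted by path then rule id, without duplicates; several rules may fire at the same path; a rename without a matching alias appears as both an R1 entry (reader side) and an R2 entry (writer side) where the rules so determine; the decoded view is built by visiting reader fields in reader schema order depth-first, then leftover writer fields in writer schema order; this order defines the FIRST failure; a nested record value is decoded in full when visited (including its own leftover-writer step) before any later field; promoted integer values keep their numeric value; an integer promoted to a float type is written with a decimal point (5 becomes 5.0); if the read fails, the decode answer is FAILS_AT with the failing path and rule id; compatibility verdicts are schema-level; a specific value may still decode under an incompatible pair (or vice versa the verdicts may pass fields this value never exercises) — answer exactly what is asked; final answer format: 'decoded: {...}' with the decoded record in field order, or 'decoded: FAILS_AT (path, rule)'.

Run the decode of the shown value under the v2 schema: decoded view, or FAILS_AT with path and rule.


the writer's type comes first in each Session pair
migrating the Session value to v2:
  tier := null (missing; optional => null)
  tags := {"b": false, "ref": false}
  factor := null (missing; optional => null)
  active := false (missing; default applied)
  score := null (missing; optional => null)
  street := "delta"
  checksum := 0x1A2B
  height := null (missing; optional => null)
  => decoded: {"tier": null, "tags": {"b": false, "ref": false}, "factor": null, "active": false, "score": null, "street": "delta", "checksum": 0x1A2B, "height": null}
the rest of the Session diff is inert for this question:
  enum Kind (field tier in record Session): symbol EMAIL removed -> shifts the Session verdicts, not this decode
  field checksum in record Session: optional changed to required -> shifts the Session verdicts, not this decode

decoded: {"tier": null, "tags": {"b": false, "ref": false}, "factor": null, "active": false, "score": null, "street": "delta", "checksum": 0x1A2B, "height": null}


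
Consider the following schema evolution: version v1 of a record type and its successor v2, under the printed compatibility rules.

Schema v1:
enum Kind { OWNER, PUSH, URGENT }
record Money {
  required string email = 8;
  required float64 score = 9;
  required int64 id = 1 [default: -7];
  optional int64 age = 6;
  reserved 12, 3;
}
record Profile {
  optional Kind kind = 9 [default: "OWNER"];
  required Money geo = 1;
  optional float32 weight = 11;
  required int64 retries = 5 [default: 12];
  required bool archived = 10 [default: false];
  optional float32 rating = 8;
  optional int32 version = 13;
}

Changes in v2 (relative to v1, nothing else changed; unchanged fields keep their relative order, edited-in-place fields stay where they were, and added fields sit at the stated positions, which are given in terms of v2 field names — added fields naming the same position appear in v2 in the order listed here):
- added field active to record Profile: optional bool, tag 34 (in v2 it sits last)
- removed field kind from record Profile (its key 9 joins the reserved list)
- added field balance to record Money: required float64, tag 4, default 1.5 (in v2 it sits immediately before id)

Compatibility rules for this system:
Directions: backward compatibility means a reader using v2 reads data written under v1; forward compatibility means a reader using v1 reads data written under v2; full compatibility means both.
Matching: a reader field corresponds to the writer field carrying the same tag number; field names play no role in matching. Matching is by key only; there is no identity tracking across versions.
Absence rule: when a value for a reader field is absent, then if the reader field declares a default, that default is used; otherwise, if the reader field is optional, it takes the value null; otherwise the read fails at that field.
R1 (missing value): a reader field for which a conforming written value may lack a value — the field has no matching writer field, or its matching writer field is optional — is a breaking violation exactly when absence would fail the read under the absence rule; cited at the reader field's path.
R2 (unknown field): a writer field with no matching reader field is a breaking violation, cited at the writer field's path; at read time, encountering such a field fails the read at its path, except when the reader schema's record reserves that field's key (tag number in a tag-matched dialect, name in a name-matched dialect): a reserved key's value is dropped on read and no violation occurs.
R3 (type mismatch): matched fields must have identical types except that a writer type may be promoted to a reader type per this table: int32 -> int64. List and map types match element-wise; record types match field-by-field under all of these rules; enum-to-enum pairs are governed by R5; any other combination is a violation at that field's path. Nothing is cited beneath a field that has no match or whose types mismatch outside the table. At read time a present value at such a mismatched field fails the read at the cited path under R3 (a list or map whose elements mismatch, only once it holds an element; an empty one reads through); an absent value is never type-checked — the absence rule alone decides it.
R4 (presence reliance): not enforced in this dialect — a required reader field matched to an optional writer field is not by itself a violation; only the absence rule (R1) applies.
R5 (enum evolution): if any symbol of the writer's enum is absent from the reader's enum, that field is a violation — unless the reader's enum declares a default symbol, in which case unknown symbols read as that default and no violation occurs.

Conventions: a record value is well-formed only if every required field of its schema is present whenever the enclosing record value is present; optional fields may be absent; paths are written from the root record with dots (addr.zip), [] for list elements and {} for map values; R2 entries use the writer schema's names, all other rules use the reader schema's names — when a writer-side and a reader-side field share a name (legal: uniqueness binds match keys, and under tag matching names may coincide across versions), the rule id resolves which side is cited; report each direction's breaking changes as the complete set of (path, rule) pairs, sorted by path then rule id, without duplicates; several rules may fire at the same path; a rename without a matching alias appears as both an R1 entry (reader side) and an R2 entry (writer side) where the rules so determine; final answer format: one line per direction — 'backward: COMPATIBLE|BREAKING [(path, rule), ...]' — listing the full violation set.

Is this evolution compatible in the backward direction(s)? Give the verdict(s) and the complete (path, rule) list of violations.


backward: COMPATIBLE []

the writer's type comes first in each Profile pair
checking backward for Profile: reader v2 against writer v1:
  geo: paired with writer geo (Money -> Money; writer required)
  weight: paired with writer weight (float32 -> float32; writer optional)
  retries: paired with writer retries (int64 -> int64; writer required)
  archived: paired with writer archived (bool -> bool; writer required)
  rating: paired with writer rating (float32 -> float32; writer optional)
  version: paired with writer version (int32 -> int32; writer optional)
  no writer field matches reader active
  leftover writer field: kind
  geo.email: paired with writer geo.email (string -> string; writer required)
  geo.score: paired with writer geo.score (float64 -> float64; writer required)
  no writer field matches reader geo.balance
  geo.id: paired with writer geo.id (int64 -> int64; writer required)
  geo.age: paired with writer geo.age (int64 -> int64; writer optional)
  nothing fires on Profile: backward is COMPATIBLE
the other Profile changes do not affect what is asked:
  added field balance to record Money: required float64, tag 4, default 1.5 (in v2 it sits immediately before id) -> its effect on Profile is confined to the forward direction, not asked
  removed field kind from record Profile (its key 9 joins the reserved list) -> inert for the asked Profile verdict: nothing fires
  added field active to record Profile: optional bool, tag 34 (in v2 it sits last) -> its effect on Profile is confined to the forward direction, not asked


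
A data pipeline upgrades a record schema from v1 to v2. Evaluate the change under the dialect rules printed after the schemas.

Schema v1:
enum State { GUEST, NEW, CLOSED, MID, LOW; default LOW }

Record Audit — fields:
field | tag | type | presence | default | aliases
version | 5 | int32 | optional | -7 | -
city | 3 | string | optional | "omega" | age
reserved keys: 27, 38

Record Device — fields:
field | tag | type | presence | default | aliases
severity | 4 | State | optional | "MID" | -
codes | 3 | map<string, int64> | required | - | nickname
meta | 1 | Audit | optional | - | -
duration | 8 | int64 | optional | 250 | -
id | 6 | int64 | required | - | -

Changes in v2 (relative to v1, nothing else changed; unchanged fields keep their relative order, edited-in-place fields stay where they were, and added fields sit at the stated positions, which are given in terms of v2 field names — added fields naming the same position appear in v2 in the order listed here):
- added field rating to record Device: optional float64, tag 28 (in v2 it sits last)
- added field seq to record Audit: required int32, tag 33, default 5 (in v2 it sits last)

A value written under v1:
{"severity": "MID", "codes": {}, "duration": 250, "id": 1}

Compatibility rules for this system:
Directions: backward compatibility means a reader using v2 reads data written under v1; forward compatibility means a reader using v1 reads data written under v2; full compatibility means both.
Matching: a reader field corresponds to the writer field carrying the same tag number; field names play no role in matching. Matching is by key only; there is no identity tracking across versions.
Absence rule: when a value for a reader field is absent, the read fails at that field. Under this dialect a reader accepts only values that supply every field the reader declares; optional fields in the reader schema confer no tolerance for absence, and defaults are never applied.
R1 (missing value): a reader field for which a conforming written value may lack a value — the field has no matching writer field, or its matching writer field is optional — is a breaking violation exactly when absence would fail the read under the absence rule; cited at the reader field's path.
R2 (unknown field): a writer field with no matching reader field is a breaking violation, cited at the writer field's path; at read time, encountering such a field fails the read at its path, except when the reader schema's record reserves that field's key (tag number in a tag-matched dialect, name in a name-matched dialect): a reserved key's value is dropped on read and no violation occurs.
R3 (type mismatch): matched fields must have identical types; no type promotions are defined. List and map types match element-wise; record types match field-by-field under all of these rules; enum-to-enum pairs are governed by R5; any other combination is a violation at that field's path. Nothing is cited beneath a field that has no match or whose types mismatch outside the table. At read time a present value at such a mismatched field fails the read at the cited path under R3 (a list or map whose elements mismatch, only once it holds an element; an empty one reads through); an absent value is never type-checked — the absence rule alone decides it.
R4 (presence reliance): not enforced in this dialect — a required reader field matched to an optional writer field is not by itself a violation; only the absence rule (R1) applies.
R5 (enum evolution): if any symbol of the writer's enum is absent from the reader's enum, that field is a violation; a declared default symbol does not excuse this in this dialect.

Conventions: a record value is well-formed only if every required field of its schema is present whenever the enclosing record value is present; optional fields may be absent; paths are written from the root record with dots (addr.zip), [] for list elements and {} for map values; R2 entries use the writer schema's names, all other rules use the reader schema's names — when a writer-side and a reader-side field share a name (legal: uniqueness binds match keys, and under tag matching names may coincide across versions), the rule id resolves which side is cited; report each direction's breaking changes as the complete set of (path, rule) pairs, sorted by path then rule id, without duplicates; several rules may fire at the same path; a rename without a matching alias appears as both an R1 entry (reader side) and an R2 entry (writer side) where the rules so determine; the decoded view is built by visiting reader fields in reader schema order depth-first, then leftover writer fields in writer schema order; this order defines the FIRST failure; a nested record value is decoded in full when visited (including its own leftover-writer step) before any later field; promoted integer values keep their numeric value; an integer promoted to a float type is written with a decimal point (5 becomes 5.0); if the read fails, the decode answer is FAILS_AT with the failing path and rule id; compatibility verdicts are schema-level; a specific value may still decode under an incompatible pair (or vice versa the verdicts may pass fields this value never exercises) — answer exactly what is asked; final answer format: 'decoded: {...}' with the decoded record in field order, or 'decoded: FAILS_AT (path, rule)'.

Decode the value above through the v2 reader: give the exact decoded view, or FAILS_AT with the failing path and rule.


in Device below, arrows point writer -> reader
decode (reader v2):
  severity := "MID"
  codes := {}
  read fails at meta under R1 (no fill)
  => FAILS_AT (meta, R1)
ruling out the remaining Device differences:
  added field seq to record Audit: required int32, tag 33, default 5 (in v2 it sits last) -> matters for Device compatibility verdicts, not for this value's decode
  added field rating to record Device: optional float64, tag 28 (in v2 it sits last) -> matters for Device compatibility verdicts, not for this value's decode

decoded: FAILS_AT (meta, R1)


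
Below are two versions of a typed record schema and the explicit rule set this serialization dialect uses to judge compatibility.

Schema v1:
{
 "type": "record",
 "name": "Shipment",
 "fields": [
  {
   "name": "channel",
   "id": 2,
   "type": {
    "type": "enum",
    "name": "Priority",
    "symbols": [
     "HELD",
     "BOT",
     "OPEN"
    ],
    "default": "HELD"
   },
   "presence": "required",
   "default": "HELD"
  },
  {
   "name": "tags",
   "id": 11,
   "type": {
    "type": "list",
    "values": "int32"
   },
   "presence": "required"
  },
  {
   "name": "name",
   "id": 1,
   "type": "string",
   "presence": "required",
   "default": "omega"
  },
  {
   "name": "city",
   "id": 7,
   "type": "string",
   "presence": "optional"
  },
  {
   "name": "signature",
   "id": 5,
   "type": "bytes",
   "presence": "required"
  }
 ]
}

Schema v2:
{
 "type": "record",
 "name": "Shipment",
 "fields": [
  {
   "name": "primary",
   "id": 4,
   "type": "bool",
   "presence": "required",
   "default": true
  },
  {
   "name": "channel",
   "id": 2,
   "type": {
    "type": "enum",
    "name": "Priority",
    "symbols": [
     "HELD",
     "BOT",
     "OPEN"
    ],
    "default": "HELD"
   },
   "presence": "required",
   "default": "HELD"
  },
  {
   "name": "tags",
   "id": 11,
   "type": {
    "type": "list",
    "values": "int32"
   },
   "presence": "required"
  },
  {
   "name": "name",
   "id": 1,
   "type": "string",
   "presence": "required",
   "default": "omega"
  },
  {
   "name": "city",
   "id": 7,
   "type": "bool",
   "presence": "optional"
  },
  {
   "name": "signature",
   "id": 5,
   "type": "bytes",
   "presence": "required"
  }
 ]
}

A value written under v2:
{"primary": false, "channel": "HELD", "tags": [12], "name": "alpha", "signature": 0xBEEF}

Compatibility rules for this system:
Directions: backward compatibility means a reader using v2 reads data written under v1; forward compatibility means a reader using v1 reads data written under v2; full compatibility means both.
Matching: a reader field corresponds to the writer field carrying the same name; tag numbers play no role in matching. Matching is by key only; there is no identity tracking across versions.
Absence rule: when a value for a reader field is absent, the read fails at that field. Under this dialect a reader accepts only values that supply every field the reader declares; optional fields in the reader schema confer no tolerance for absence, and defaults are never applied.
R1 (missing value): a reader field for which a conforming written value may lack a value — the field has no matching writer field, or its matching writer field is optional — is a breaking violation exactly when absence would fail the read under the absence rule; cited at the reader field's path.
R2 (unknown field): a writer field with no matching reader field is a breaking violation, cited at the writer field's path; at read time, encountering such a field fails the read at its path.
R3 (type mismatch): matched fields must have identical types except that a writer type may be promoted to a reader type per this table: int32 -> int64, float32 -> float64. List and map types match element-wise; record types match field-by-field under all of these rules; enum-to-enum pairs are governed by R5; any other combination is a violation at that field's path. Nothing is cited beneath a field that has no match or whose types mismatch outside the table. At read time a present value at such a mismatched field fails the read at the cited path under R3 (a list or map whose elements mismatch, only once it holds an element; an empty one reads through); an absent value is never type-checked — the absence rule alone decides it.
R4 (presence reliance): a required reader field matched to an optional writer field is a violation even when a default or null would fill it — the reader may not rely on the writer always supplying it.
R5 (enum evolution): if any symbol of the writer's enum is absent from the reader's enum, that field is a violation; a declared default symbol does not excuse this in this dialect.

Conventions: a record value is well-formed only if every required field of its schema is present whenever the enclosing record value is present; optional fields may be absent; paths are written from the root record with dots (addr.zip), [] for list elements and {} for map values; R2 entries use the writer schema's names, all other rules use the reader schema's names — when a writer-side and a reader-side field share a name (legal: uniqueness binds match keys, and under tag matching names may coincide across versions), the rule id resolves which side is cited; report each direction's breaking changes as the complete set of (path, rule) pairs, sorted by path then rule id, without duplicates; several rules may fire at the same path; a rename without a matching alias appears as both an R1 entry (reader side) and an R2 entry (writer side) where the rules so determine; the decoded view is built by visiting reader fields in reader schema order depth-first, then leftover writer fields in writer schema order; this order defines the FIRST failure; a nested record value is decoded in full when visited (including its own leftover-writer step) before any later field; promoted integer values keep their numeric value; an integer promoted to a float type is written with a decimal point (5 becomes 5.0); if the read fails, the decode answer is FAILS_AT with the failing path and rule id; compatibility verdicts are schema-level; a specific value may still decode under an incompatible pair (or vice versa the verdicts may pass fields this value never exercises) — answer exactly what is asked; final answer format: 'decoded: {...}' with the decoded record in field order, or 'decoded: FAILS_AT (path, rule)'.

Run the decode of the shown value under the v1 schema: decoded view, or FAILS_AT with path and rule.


decoded: FAILS_AT (city, R1)

the writer's type comes first in each Shipment pair
decode walk for Shipment under reader schema v1:
  channel := "HELD"
  tags := [12]
  name := "alpha"
  read fails at city under R1 (no fill)
  => FAILS_AT (city, R1)
remaining Shipment differences; none change what is asked:
  added field primary to record Shipment: required bool, tag 4, default true (in v2 it sits immediately before channel) -> matters for Shipment compatibility verdicts, not for this value's decode


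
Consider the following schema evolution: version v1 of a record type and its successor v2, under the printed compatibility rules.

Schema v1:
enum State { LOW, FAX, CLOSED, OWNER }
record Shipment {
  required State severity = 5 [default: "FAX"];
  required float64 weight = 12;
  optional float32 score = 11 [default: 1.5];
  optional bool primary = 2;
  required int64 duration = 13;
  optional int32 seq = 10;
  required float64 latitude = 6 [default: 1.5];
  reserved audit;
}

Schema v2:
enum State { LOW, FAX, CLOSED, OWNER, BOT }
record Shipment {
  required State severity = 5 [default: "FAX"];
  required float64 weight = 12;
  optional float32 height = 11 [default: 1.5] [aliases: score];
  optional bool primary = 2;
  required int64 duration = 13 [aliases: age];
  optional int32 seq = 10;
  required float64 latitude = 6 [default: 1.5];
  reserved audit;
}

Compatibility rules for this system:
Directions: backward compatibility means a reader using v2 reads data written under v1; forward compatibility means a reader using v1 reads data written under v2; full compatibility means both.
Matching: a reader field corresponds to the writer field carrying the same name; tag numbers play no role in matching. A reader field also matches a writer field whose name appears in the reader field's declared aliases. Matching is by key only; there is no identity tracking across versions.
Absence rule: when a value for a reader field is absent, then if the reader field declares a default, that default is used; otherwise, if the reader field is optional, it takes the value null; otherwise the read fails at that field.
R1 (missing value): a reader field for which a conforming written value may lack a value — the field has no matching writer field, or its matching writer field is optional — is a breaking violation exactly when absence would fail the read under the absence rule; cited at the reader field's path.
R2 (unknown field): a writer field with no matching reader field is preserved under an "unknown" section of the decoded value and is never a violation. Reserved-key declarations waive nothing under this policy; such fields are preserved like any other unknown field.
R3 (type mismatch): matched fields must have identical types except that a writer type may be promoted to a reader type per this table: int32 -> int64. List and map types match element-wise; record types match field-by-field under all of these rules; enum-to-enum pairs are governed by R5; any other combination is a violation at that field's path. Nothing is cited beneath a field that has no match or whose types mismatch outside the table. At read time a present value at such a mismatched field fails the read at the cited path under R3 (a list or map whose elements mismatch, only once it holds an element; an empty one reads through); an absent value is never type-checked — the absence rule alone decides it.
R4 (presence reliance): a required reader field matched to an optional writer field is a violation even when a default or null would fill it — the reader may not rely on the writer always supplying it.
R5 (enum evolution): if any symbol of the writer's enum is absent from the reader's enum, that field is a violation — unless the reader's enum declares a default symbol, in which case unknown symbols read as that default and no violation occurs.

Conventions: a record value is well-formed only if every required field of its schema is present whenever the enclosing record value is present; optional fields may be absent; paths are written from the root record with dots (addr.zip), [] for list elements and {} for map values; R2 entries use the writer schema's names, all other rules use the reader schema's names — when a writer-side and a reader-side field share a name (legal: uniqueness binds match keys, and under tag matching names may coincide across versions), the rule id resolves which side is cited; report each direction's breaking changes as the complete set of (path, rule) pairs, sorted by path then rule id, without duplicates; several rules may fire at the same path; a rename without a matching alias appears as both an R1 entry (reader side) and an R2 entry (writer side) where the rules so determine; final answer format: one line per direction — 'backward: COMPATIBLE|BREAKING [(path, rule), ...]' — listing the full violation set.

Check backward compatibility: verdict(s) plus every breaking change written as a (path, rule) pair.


backward: COMPATIBLE []

in Shipment below, arrows point writer -> reader
backward analysis of Shipment with v2 as reader and v1 as writer:
  severity: paired with writer severity (State -> State; writer required)
  weight: paired with writer weight (float64 -> float64; writer required)
  height: paired with writer score (float32 -> float32; writer optional)
  primary: paired with writer primary (bool -> bool; writer optional)
  duration: paired with writer duration (int64 -> int64; writer required)
  seq: paired with writer seq (int32 -> int32; writer optional)
  latitude: paired with writer latitude (float64 -> float64; writer required)
  => backward verdict for Shipment: COMPATIBLE, no violations
remaining Shipment differences; none change what is asked:
  enum State (field severity in record Shipment): symbol BOT added -> affects forward compatibility only, which is not asked
  renamed field score to height in record Shipment (alias score declared on the renamed field) -> no rule fires on it in Shipment's dialect; the asked verdict holds


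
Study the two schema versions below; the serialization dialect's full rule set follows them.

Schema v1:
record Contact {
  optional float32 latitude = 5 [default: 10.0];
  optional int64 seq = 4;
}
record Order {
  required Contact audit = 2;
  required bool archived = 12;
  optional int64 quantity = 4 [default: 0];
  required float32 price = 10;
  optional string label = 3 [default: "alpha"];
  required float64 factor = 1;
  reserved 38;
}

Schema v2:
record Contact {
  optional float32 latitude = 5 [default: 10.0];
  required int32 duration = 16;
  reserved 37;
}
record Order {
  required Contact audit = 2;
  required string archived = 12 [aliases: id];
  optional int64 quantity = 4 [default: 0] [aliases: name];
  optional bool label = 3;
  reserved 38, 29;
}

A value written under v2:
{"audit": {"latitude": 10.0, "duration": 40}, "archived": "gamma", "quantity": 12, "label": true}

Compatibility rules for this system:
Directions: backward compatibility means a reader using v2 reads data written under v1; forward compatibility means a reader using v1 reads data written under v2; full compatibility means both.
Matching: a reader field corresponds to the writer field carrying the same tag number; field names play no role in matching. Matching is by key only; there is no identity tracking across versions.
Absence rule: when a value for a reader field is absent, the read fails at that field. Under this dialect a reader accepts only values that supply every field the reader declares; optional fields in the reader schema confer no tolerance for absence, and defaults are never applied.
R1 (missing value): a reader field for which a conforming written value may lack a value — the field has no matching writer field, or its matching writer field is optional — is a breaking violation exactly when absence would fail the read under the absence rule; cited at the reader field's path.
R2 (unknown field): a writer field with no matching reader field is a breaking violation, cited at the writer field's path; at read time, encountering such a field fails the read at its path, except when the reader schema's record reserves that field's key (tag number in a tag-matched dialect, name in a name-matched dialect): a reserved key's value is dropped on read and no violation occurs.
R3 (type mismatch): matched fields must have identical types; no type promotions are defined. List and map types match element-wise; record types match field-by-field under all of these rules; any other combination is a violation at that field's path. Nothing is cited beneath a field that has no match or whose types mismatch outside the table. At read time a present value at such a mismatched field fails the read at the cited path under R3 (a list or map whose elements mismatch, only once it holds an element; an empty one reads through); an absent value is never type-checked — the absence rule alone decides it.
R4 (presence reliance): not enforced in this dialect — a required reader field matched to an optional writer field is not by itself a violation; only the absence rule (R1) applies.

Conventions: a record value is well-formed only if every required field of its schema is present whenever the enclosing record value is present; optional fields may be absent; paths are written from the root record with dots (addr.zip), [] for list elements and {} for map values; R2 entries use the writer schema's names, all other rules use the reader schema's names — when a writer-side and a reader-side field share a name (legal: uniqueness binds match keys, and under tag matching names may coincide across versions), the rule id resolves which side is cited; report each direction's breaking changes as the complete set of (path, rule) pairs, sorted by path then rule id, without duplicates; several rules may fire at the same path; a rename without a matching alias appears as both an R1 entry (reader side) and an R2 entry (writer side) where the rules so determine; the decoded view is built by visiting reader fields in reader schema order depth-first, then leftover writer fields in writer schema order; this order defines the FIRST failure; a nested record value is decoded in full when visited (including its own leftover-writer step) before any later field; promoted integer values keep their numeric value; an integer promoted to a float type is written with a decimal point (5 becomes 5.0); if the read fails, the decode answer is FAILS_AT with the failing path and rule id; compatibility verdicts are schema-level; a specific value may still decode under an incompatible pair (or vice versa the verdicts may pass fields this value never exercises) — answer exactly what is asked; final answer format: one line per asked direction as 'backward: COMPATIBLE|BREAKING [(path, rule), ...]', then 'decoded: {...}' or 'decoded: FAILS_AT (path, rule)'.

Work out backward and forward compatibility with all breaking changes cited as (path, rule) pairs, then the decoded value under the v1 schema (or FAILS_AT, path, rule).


each type pair in Order: writer, then reader
backward analysis of Order with v2 as reader and v1 as writer:
  audit: paired with writer audit (Contact -> Contact; writer required)
  archived: paired with writer archived (bool -> string; writer required)
  quantity: paired with writer quantity (int64 -> int64; writer optional)
  label: paired with writer label (string -> bool; writer optional)
  leftover writer field: price
  leftover writer field: factor
  audit.latitude: paired with writer audit.latitude (float32 -> float32; writer optional)
  audit.duration: no writer match
  leftover writer field: audit.seq
  violation R3 at archived
  violation R1 at audit.duration
  violation R1 at audit.latitude
  violation R2 at audit.seq
  violation R2 at factor
  violation R1 at label
  violation R3 at label
  violation R2 at price
  violation R1 at quantity
  => backward: BREAKING (9)
forward analysis of Order with v1 as reader and v2 as writer:
  audit: paired with writer audit (Contact -> Contact; writer required)
  archived: paired with writer archived (string -> bool; writer required)
  quantity: paired with writer quantity (int64 -> int64; writer optional)
  price: no writer match
  label: paired with writer label (bool -> string; writer optional)
  factor: no writer match
  audit.latitude: paired with writer audit.latitude (float32 -> float32; writer optional)
  audit.seq: no writer match
  leftover writer field: audit.duration
  violation R3 at archived
  violation R2 at audit.duration
  violation R1 at audit.latitude
  violation R1 at audit.seq
  violation R1 at factor
  violation R1 at label
  violation R3 at label
  violation R1 at price
  violation R1 at quantity
  => forward: BREAKING (9)
decode walk for Order under reader schema v1:
  audit.latitude := 10.0
  read fails at audit.seq under R1 (no fill)
  => FAILS_AT (audit.seq, R1)

backward: BREAKING [(archived, R3), (audit.duration, R1), (audit.latitude, R1), (audit.seq, R2), (factor, R2), (label, R1), (label, R3), (price, R2), (quantity, R1)]; forward: BREAKING [(archived, R3), (audit.duration, R2), (audit.latitude, R1), (audit.seq, R1), (factor, R1), (label, R1), (label, R3), (price, R1), (quantity, R1)]; decoded: FAILS_AT (audit.seq, R1)
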